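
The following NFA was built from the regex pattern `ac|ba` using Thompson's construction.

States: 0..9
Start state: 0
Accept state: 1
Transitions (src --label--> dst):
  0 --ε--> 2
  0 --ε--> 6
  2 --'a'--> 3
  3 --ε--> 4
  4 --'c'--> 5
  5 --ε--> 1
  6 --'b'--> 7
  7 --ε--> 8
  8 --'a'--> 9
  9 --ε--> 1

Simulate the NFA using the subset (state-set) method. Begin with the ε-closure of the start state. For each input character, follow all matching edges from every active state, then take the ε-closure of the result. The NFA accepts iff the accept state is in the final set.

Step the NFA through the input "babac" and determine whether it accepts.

start: ε-closure({0}) = {0,2,6}
'b' @ 1: {7,8}
'a' @ 2: {1,9}  [accepting]
'b' @ 3: {}  — state set empty
rest 'ac' ignored (set empty)
end set {} — state 1 not in

Answer: REJECT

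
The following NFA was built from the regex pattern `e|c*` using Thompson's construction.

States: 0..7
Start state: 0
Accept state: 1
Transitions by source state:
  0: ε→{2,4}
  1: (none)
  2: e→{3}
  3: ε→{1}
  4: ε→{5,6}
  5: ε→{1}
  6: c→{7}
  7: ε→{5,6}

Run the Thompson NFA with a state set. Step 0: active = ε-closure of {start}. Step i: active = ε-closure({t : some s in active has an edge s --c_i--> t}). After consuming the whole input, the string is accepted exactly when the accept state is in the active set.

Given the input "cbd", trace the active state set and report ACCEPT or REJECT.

S₀ = ε-closure({0}) = {0,1,2,4,5,6}
'c' @ 1: {1,5,6,7}  [accepting]
'b' @ 2: {}  — dead — no transitions
rest 'd' ignored (set empty)
after full input: {}  (accept=1 not in)

Answer: REJECT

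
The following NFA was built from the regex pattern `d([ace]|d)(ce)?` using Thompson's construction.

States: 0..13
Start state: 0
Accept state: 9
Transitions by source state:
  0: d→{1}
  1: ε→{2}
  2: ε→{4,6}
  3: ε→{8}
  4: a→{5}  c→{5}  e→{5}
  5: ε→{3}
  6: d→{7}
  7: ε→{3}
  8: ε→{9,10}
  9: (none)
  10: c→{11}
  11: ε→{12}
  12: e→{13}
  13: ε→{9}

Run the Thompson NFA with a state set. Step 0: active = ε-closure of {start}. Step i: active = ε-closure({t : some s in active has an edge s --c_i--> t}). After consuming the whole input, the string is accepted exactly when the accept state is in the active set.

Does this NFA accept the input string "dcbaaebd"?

start: ε-closure({0}) = {0}
'd' @ 1: {1,2,4,6}
'c' @ 2: {3,5,8,9,10}  [accepting]
'b' @ 3: {}  — dead — no transitions
rest 'aaebd' ignored (set empty)
final: {}; accept 9 not in set

Answer: REJECT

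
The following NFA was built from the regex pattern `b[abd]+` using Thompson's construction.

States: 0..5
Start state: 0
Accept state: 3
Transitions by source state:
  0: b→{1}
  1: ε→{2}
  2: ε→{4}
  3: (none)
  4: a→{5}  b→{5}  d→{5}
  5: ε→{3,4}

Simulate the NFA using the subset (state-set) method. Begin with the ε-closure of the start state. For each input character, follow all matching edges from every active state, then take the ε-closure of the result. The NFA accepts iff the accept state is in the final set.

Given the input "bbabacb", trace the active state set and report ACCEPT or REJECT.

S₀ = ε-closure({0}) = {0}
'b' @ 1: {1,2,4}
'b' @ 2: {3,4,5}  ✓accept
'a' @ 3: {3,4,5}  ✓accept
'b' @ 4: {3,4,5}  ✓accept
'a' @ 5: {3,4,5}  ✓accept
'c' @ 6: {}  — dead — no transitions
rest 'b' ignored (set empty)
after full input: {}  (accept=3 not in)

Answer: REJECT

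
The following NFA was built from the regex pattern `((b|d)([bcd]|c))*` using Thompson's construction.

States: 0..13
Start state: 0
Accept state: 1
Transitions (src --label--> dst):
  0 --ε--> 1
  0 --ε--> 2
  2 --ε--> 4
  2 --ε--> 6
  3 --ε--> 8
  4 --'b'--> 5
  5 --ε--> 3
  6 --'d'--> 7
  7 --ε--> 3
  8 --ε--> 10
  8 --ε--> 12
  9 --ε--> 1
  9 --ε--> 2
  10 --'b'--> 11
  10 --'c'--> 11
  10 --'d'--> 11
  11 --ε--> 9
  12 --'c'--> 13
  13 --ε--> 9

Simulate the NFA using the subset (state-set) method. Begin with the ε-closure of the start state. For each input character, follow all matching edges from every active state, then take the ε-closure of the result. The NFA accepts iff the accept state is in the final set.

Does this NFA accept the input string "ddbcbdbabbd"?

start: ε-closure({0}) = {0,1,2,4,6}
'd' @ 1: {3,7,8,10,12}
'd' @ 2: {1,2,4,6,9,11}  ✓accept
'b' @ 3: {3,5,8,10,12}
'c' @ 4: {1,2,4,6,9,11,13}  ✓accept
'b' @ 5: {3,5,8,10,12}
'd' @ 6: {1,2,4,6,9,11}  ✓accept
'b' @ 7: {3,5,8,10,12}
'a' @ 8: {}  — no active states
rest 'bbd' ignored (set empty)
end set {} — state 1 not in

Answer: REJECT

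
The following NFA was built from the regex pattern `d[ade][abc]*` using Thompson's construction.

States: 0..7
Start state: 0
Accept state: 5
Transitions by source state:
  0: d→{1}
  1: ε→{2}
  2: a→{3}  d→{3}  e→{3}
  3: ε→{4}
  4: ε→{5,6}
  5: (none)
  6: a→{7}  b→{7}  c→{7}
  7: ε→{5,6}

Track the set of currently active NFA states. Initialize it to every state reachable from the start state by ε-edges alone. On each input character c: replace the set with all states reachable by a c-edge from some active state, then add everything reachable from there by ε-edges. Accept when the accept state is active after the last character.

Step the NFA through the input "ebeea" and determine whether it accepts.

initial (ε-close {0}): {0}
'e' @ 1: {}  — no active states
rest 'beea' ignored (set empty)
final: {}; accept 5 not in set

Answer: REJECT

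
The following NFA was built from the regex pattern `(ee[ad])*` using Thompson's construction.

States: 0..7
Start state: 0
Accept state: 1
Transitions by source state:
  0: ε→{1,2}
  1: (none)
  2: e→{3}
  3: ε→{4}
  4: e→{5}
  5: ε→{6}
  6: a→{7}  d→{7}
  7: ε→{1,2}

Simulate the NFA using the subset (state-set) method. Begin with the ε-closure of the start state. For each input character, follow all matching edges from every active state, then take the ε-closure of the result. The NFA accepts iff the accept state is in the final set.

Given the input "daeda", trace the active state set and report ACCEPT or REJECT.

start: ε-closure({0}) = {0,1,2}
'd' @ 1: {}  — dead — no transitions
rest 'aeda' ignored (set empty)
after full input: {}  (accept=1 not in)

Answer: REJECT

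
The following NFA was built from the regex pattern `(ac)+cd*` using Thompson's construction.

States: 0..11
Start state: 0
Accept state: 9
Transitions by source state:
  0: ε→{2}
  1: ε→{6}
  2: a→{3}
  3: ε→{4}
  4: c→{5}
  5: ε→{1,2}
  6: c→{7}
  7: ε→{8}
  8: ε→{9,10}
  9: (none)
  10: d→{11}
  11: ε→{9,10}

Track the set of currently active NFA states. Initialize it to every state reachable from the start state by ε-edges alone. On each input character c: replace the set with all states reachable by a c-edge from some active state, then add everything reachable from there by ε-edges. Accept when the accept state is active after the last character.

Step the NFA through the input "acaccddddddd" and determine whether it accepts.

Answer: ACCEPT

Derivation:
S₀ = ε-closure({0}) = {0,2}
'a' @ 1: {3,4}
'c' @ 2: {1,2,5,6}
'a' @ 3: {3,4}
'c' @ 4: {1,2,5,6}
'c' @ 5: {7,8,9,10}  ✓accept
'd' @ 6: {9,10,11}  ✓accept
'd' @ 7: {9,10,11}  ✓accept
'd' @ 8: {9,10,11}  ✓accept
'd' @ 9: {9,10,11}  ✓accept
'd' @ 10: {9,10,11}  ✓accept
'd' @ 11: {9,10,11}  ✓accept
'd' @ 12: {9,10,11}  ✓accept
after full input: {9,10,11}  (accept=9 in)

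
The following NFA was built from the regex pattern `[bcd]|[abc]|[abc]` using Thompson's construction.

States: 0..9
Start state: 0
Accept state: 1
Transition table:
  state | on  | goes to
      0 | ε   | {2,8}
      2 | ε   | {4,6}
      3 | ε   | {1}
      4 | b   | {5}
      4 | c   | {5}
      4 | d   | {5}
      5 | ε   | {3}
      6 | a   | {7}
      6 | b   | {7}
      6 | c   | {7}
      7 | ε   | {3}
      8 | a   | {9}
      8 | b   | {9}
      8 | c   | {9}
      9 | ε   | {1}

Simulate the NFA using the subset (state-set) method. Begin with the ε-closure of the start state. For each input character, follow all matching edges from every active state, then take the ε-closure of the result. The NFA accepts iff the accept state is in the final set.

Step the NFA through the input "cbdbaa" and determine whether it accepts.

Answer: REJECT

Trace:
S₀ = ε-closure({0}) = {0,2,4,6,8}
'c' @ 1: {1,3,5,7,9}  (accept∈set)
'b' @ 2: {}  — no active states
rest 'dbaa' ignored (set empty)
end set {} — state 1 not in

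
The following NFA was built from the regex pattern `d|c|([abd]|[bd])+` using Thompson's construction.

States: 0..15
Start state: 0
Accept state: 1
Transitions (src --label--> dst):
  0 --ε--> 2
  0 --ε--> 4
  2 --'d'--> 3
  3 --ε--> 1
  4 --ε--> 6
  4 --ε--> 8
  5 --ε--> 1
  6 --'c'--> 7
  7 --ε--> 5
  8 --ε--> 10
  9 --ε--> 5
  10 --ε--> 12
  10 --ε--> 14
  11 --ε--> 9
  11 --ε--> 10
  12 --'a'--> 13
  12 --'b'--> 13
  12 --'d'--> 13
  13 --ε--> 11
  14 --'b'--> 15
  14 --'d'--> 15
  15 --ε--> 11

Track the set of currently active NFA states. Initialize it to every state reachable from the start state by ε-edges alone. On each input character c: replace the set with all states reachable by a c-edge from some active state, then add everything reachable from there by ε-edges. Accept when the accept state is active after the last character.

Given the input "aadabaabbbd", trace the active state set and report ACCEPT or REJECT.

Answer: ACCEPT

Derivation:
start: ε-closure({0}) = {0,2,4,6,8,10,12,14}
'a' @ 1: {1,5,9,10,11,12,13,14}  [accepting]
'a' @ 2: {1,5,9,10,11,12,13,14}  [accepting]
'd' @ 3: {1,5,9,10,11,12,13,14,15}  [accepting]
'a' @ 4: {1,5,9,10,11,12,13,14}  [accepting]
'b' @ 5: {1,5,9,10,11,12,13,14,15}  [accepting]
'a' @ 6: {1,5,9,10,11,12,13,14}  [accepting]
'a' @ 7: {1,5,9,10,11,12,13,14}  [accepting]
'b' @ 8: {1,5,9,10,11,12,13,14,15}  [accepting]
'b' @ 9: {1,5,9,10,11,12,13,14,15}  [accepting]
'b' @ 10: {1,5,9,10,11,12,13,14,15}  [accepting]
'd' @ 11: {1,5,9,10,11,12,13,14,15}  [accepting]
end set {1,5,9,10,11,12,13,14,15} — state 1 in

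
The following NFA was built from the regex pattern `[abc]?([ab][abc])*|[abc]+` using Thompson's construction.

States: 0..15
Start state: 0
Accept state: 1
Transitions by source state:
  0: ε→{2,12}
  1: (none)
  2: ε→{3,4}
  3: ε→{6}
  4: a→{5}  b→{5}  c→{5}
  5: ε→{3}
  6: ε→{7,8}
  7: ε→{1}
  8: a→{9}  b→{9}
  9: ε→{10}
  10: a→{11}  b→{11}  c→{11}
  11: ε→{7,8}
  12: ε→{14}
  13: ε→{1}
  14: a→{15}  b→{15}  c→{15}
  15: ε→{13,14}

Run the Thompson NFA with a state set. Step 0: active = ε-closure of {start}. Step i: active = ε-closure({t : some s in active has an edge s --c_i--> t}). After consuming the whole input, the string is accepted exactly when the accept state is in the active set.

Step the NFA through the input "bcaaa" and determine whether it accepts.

S₀ = ε-closure({0}) = {0,1,2,3,4,6,7,8,12,14}
'b' @ 1: {1,3,5,6,7,8,9,10,13,14,15}  (accept∈set)
'c' @ 2: {1,7,8,11,13,14,15}  (accept∈set)
'a' @ 3: {1,9,10,13,14,15}  (accept∈set)
'a' @ 4: {1,7,8,11,13,14,15}  (accept∈set)
'a' @ 5: {1,9,10,13,14,15}  (accept∈set)
after full input: {1,9,10,13,14,15}  (accept=1 in)

Answer: ACCEPT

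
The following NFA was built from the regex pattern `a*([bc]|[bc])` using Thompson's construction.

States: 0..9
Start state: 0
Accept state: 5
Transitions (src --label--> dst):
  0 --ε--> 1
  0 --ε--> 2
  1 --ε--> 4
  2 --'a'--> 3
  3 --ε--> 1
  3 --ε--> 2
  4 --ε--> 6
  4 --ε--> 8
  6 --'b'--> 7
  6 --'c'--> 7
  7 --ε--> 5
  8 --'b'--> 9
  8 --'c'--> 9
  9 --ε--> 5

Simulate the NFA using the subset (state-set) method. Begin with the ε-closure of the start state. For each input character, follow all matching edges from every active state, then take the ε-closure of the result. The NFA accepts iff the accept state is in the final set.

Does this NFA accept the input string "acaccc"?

start: ε-closure({0}) = {0,1,2,4,6,8}
'a' @ 1: {1,2,3,4,6,8}
'c' @ 2: {5,7,9}  [accepting]
'a' @ 3: {}  — dead — no transitions
rest 'ccc' ignored (set empty)
final: {}; accept 5 not in set

Answer: REJECT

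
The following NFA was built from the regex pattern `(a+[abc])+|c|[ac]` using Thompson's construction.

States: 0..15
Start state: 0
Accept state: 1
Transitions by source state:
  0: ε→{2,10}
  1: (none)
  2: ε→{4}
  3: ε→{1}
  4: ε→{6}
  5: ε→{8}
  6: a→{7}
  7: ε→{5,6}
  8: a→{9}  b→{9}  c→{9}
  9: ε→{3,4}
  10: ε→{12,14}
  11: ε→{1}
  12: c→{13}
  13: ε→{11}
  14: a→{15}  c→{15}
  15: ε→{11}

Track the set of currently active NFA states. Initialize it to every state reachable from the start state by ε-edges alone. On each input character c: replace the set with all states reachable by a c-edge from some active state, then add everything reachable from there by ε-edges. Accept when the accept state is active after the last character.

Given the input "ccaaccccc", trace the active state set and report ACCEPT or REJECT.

Answer: REJECT

Trace:
start: ε-closure({0}) = {0,2,4,6,10,12,14}
'c' @ 1: {1,11,13,15}  (accept∈set)
'c' @ 2: {}  — dead — no transitions
rest 'aaccccc' ignored (set empty)
final: {}; accept 1 not in set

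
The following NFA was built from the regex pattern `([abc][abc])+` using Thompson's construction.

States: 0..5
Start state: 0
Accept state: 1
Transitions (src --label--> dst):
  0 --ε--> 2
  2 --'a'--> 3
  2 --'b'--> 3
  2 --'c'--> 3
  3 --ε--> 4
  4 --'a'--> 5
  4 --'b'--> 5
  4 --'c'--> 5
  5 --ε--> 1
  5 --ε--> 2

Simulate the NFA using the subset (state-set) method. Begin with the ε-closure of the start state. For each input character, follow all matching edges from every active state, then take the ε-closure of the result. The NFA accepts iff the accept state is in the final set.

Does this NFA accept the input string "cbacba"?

Answer: ACCEPT

Trace:
start: ε-closure({0}) = {0,2}
'c' @ 1: {3,4}
'b' @ 2: {1,2,5}  ✓accept
'a' @ 3: {3,4}
'c' @ 4: {1,2,5}  ✓accept
'b' @ 5: {3,4}
'a' @ 6: {1,2,5}  ✓accept
after full input: {1,2,5}  (accept=1 in)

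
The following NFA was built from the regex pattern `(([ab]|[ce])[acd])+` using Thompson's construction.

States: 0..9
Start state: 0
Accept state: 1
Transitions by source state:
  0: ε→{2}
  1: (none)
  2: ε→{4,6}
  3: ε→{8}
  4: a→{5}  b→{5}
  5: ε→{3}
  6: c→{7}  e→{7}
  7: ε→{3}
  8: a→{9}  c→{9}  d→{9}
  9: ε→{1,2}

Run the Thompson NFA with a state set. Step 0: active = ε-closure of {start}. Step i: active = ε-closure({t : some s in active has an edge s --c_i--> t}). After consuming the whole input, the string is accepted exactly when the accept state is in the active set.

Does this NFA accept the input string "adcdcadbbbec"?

Answer: REJECT

Steps:
initial (ε-close {0}): {0,2,4,6}
'a' @ 1: {3,5,8}
'd' @ 2: {1,2,4,6,9}  [accepting]
'c' @ 3: {3,7,8}
'd' @ 4: {1,2,4,6,9}  [accepting]
'c' @ 5: {3,7,8}
'a' @ 6: {1,2,4,6,9}  [accepting]
'd' @ 7: {}  — no active states
rest 'bbbec' ignored (set empty)
after full input: {}  (accept=1 not in)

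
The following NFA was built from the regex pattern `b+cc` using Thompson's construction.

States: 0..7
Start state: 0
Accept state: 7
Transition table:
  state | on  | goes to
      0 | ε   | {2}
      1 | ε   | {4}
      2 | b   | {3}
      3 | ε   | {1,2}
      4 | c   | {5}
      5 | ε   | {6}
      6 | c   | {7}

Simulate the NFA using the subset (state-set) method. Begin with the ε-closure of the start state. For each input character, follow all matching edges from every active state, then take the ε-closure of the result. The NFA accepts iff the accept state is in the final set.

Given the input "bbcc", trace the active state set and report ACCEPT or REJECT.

Answer: ACCEPT

Derivation:
S₀ = ε-closure({0}) = {0,2}
'b' @ 1: {1,2,3,4}
'b' @ 2: {1,2,3,4}
'c' @ 3: {5,6}
'c' @ 4: {7}  (accept∈set)
end set {7} — state 7 in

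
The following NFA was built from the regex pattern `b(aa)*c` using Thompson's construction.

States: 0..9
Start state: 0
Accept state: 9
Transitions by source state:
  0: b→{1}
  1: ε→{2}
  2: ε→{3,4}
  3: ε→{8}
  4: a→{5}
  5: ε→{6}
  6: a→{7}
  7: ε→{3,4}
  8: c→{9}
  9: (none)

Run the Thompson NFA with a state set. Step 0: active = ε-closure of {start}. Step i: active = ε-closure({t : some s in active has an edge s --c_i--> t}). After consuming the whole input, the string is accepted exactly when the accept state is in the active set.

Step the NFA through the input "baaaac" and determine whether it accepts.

start: ε-closure({0}) = {0}
'b' @ 1: {1,2,3,4,8}
'a' @ 2: {5,6}
'a' @ 3: {3,4,7,8}
'a' @ 4: {5,6}
'a' @ 5: {3,4,7,8}
'c' @ 6: {9}  ✓accept
final: {9}; accept 9 in set

Answer: ACCEPT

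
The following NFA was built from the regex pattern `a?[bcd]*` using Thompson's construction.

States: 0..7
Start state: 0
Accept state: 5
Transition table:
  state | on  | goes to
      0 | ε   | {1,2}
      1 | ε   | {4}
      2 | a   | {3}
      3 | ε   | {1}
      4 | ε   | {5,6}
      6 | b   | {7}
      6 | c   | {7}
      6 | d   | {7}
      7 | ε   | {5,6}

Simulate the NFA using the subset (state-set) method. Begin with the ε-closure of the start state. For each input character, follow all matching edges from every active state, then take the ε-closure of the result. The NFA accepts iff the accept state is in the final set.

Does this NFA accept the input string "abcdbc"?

Answer: ACCEPT

Trace:
S₀ = ε-closure({0}) = {0,1,2,4,5,6}
'a' @ 1: {1,3,4,5,6}  (accept∈set)
'b' @ 2: {5,6,7}  (accept∈set)
'c' @ 3: {5,6,7}  (accept∈set)
'd' @ 4: {5,6,7}  (accept∈set)
'b' @ 5: {5,6,7}  (accept∈set)
'c' @ 6: {5,6,7}  (accept∈set)
after full input: {5,6,7}  (accept=5 in)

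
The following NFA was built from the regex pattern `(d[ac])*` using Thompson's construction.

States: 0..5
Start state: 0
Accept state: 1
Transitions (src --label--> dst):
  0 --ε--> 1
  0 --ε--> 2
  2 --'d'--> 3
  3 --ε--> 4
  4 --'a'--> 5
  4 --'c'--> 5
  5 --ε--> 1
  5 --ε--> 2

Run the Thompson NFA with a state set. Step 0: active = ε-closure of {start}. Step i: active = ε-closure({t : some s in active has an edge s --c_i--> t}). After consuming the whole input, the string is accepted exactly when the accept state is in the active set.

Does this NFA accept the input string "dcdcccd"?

initial (ε-close {0}): {0,1,2}
'd' @ 1: {3,4}
'c' @ 2: {1,2,5}  ✓accept
'd' @ 3: {3,4}
'c' @ 4: {1,2,5}  ✓accept
'c' @ 5: {}  — no active states
rest 'cd' ignored (set empty)
after full input: {}  (accept=1 not in)

Answer: REJECT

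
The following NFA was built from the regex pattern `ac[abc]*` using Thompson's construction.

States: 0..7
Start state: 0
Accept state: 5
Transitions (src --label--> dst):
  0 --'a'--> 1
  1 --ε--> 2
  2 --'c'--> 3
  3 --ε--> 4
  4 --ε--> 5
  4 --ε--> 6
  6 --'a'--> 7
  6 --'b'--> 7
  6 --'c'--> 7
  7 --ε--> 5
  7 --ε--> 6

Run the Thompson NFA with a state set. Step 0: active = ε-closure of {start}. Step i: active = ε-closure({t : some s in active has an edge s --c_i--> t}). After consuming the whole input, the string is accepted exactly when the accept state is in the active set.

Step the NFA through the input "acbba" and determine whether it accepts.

S₀ = ε-closure({0}) = {0}
'a' @ 1: {1,2}
'c' @ 2: {3,4,5,6}  (accept∈set)
'b' @ 3: {5,6,7}  (accept∈set)
'b' @ 4: {5,6,7}  (accept∈set)
'a' @ 5: {5,6,7}  (accept∈set)
final: {5,6,7}; accept 5 in set

Answer: ACCEPT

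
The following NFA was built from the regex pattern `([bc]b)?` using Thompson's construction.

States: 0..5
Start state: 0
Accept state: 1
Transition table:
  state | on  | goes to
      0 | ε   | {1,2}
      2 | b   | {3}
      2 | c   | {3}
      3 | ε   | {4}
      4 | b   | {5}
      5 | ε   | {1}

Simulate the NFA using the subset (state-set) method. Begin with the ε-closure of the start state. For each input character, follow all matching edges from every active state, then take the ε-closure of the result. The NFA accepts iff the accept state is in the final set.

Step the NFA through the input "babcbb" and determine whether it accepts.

Answer: REJECT

Steps:
initial (ε-close {0}): {0,1,2}
'b' @ 1: {3,4}
'a' @ 2: {}  — dead — no transitions
rest 'bcbb' ignored (set empty)
after full input: {}  (accept=1 not in)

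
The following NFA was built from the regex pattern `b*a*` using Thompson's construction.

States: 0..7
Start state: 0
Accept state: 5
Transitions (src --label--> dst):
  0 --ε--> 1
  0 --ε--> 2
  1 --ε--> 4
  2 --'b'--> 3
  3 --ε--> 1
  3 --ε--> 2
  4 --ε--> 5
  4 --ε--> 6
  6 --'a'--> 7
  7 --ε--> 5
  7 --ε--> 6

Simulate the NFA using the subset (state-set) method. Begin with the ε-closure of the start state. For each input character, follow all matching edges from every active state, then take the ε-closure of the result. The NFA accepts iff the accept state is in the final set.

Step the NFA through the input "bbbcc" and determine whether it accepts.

S₀ = ε-closure({0}) = {0,1,2,4,5,6}
'b' @ 1: {1,2,3,4,5,6}  ✓accept
'b' @ 2: {1,2,3,4,5,6}  ✓accept
'b' @ 3: {1,2,3,4,5,6}  ✓accept
'c' @ 4: {}  — state set empty
rest 'c' ignored (set empty)
final: {}; accept 5 not in set

Answer: REJECT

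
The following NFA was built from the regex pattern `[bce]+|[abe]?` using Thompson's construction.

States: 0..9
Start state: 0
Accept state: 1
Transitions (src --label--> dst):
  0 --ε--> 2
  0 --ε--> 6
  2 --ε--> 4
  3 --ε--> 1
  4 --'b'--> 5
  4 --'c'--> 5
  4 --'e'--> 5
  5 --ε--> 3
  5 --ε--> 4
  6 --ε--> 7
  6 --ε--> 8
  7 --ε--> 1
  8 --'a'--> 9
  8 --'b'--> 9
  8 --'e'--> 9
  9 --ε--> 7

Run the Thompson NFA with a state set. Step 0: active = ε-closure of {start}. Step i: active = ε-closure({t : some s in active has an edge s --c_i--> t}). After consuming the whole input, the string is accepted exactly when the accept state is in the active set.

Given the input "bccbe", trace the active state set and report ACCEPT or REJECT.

start: ε-closure({0}) = {0,1,2,4,6,7,8}
'b' @ 1: {1,3,4,5,7,9}  (accept∈set)
'c' @ 2: {1,3,4,5}  (accept∈set)
'c' @ 3: {1,3,4,5}  (accept∈set)
'b' @ 4: {1,3,4,5}  (accept∈set)
'e' @ 5: {1,3,4,5}  (accept∈set)
end set {1,3,4,5} — state 1 in

Answer: ACCEPT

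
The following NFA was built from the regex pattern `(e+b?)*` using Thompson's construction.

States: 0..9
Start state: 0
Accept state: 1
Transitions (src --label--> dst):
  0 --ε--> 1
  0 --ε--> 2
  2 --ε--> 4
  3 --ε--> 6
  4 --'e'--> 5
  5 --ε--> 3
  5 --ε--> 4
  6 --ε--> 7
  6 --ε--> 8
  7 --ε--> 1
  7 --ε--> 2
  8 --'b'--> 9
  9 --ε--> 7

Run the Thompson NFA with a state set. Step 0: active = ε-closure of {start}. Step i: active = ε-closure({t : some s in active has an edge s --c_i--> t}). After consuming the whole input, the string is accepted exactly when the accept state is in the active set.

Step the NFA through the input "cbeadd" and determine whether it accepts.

initial (ε-close {0}): {0,1,2,4}
'c' @ 1: {}  — state set empty
rest 'beadd' ignored (set empty)
after full input: {}  (accept=1 not in)

Answer: REJECT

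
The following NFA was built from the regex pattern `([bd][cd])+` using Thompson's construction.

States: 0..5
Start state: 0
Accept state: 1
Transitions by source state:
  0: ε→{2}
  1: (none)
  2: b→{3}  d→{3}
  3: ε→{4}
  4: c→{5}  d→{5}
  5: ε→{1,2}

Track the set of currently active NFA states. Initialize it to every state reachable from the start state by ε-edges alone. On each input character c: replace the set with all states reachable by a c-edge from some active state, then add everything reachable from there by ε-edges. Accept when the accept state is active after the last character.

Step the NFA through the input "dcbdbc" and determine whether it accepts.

S₀ = ε-closure({0}) = {0,2}
'd' @ 1: {3,4}
'c' @ 2: {1,2,5}  ✓accept
'b' @ 3: {3,4}
'd' @ 4: {1,2,5}  ✓accept
'b' @ 5: {3,4}
'c' @ 6: {1,2,5}  ✓accept
end set {1,2,5} — state 1 in

Answer: ACCEPT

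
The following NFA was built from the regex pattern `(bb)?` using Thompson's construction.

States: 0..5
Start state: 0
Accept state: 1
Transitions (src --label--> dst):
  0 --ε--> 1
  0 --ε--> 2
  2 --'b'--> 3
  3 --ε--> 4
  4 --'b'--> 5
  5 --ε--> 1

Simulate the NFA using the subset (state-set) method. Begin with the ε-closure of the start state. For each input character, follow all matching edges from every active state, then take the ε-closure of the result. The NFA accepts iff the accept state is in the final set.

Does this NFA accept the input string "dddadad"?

initial (ε-close {0}): {0,1,2}
'd' @ 1: {}  — dead — no transitions
rest 'ddadad' ignored (set empty)
after full input: {}  (accept=1 not in)

Answer: REJECT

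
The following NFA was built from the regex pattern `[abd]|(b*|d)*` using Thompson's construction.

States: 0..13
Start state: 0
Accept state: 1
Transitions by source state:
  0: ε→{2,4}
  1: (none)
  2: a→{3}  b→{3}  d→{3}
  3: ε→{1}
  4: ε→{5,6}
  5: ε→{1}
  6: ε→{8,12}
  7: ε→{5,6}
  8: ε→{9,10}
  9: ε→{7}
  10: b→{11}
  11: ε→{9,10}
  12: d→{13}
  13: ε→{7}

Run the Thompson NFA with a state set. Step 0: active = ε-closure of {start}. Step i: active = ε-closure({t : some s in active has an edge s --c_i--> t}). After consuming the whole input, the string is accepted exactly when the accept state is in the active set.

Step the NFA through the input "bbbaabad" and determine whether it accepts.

initial (ε-close {0}): {0,1,2,4,5,6,7,8,9,10,12}
'b' @ 1: {1,3,5,6,7,8,9,10,11,12}  (accept∈set)
'b' @ 2: {1,5,6,7,8,9,10,11,12}  (accept∈set)
'b' @ 3: {1,5,6,7,8,9,10,11,12}  (accept∈set)
'a' @ 4: {}  — dead — no transitions
rest 'abad' ignored (set empty)
after full input: {}  (accept=1 not in)

Answer: REJECT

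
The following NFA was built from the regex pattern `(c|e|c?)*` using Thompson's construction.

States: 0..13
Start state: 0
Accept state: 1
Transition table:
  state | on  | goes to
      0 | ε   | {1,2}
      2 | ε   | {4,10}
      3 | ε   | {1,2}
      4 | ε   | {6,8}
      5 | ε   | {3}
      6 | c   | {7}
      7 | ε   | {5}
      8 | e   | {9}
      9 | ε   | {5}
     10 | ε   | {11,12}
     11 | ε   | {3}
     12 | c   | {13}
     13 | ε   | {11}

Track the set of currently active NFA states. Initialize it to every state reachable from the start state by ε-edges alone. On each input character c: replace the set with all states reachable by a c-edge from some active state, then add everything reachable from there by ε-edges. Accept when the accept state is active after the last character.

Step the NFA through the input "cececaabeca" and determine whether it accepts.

S₀ = ε-closure({0}) = {0,1,2,3,4,6,8,10,11,12}
'c' @ 1: {1,2,3,4,5,6,7,8,10,11,12,13}  (accept∈set)
'e' @ 2: {1,2,3,4,5,6,8,9,10,11,12}  (accept∈set)
'c' @ 3: {1,2,3,4,5,6,7,8,10,11,12,13}  (accept∈set)
'e' @ 4: {1,2,3,4,5,6,8,9,10,11,12}  (accept∈set)
'c' @ 5: {1,2,3,4,5,6,7,8,10,11,12,13}  (accept∈set)
'a' @ 6: {}  — dead — no transitions
rest 'abeca' ignored (set empty)
final: {}; accept 1 not in set

Answer: REJECT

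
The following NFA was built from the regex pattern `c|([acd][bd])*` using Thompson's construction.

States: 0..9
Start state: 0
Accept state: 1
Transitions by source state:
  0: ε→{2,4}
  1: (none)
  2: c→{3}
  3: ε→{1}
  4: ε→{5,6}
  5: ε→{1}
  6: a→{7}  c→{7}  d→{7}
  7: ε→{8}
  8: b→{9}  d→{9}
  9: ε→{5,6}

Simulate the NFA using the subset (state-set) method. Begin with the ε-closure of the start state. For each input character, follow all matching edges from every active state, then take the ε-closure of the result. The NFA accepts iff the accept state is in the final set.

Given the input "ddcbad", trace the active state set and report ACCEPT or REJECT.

Answer: ACCEPT

Steps:
initial (ε-close {0}): {0,1,2,4,5,6}
'd' @ 1: {7,8}
'd' @ 2: {1,5,6,9}  [accepting]
'c' @ 3: {7,8}
'b' @ 4: {1,5,6,9}  [accepting]
'a' @ 5: {7,8}
'd' @ 6: {1,5,6,9}  [accepting]
end set {1,5,6,9} — state 1 in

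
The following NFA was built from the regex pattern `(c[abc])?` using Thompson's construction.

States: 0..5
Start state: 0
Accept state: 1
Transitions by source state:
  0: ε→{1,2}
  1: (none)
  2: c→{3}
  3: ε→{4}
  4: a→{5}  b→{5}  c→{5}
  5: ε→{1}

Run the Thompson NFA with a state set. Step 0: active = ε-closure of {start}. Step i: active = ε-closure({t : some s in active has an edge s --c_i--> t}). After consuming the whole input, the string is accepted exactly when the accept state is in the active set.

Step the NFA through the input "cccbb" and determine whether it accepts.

S₀ = ε-closure({0}) = {0,1,2}
'c' @ 1: {3,4}
'c' @ 2: {1,5}  (accept∈set)
'c' @ 3: {}  — state set empty
rest 'bb' ignored (set empty)
final: {}; accept 1 not in set

Answer: REJECT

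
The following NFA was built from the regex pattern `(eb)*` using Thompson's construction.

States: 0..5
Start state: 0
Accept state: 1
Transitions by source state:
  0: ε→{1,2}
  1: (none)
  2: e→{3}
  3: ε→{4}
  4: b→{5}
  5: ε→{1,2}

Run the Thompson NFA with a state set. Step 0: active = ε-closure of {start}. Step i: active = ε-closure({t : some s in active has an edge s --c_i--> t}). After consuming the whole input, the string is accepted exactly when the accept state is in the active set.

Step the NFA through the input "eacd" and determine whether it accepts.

Answer: REJECT

Trace:
start: ε-closure({0}) = {0,1,2}
'e' @ 1: {3,4}
'a' @ 2: {}  — dead — no transitions
rest 'cd' ignored (set empty)
end set {} — state 1 not in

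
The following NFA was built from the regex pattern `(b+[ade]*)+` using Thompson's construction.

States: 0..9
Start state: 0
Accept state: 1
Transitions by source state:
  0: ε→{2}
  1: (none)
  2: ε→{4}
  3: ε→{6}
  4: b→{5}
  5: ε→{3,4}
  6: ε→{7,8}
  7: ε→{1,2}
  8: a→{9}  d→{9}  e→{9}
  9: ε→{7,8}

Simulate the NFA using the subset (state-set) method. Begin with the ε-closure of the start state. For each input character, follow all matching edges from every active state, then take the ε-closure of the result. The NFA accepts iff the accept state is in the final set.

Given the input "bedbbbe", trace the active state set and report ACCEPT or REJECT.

Answer: ACCEPT

Steps:
S₀ = ε-closure({0}) = {0,2,4}
'b' @ 1: {1,2,3,4,5,6,7,8}  [accepting]
'e' @ 2: {1,2,4,7,8,9}  [accepting]
'd' @ 3: {1,2,4,7,8,9}  [accepting]
'b' @ 4: {1,2,3,4,5,6,7,8}  [accepting]
'b' @ 5: {1,2,3,4,5,6,7,8}  [accepting]
'b' @ 6: {1,2,3,4,5,6,7,8}  [accepting]
'e' @ 7: {1,2,4,7,8,9}  [accepting]
after full input: {1,2,4,7,8,9}  (accept=1 in)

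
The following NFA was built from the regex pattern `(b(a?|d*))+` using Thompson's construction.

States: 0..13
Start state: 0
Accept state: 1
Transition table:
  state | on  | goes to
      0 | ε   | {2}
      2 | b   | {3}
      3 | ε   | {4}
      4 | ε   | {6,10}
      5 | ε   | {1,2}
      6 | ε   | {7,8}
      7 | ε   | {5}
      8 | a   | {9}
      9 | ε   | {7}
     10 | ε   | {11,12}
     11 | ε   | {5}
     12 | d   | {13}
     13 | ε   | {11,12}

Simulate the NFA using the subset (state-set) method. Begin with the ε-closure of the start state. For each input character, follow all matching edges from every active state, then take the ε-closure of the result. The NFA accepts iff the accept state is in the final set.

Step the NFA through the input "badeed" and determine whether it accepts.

initial (ε-close {0}): {0,2}
'b' @ 1: {1,2,3,4,5,6,7,8,10,11,12}  [accepting]
'a' @ 2: {1,2,5,7,9}  [accepting]
'd' @ 3: {}  — no active states
rest 'eed' ignored (set empty)
end set {} — state 1 not in

Answer: REJECT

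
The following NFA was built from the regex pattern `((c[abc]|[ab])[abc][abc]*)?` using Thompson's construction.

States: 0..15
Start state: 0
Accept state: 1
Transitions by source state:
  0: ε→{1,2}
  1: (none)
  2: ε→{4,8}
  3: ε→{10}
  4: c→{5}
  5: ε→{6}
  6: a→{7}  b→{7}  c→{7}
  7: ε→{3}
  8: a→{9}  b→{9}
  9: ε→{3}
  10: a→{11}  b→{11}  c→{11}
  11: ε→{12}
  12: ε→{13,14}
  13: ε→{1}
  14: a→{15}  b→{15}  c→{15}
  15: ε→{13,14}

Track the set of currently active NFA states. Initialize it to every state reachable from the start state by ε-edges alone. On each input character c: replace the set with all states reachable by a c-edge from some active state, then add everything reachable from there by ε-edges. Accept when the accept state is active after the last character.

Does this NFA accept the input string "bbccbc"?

Answer: ACCEPT

Trace:
S₀ = ε-closure({0}) = {0,1,2,4,8}
'b' @ 1: {3,9,10}
'b' @ 2: {1,11,12,13,14}  (accept∈set)
'c' @ 3: {1,13,14,15}  (accept∈set)
'c' @ 4: {1,13,14,15}  (accept∈set)
'b' @ 5: {1,13,14,15}  (accept∈set)
'c' @ 6: {1,13,14,15}  (accept∈set)
end set {1,13,14,15} — state 1 in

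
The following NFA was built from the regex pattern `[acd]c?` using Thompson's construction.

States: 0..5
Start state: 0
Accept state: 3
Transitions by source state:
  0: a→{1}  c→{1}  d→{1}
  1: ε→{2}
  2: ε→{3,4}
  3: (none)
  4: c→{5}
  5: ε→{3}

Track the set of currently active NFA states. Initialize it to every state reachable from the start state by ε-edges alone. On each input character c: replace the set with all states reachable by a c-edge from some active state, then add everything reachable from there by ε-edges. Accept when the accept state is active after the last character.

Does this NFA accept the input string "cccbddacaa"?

initial (ε-close {0}): {0}
'c' @ 1: {1,2,3,4}  [accepting]
'c' @ 2: {3,5}  [accepting]
'c' @ 3: {}  — state set empty
rest 'bddacaa' ignored (set empty)
after full input: {}  (accept=3 not in)

Answer: REJECT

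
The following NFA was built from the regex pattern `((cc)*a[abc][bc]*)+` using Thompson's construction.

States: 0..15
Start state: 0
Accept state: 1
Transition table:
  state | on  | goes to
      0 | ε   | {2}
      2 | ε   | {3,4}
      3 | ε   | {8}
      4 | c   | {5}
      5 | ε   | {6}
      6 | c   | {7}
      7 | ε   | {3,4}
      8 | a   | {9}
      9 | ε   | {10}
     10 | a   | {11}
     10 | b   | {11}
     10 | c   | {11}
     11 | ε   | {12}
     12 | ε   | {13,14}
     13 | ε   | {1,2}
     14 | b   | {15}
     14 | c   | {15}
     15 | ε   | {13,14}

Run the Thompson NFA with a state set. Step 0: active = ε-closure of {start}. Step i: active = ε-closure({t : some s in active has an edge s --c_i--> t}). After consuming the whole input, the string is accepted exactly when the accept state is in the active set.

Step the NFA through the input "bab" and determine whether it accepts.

Answer: REJECT

Derivation:
S₀ = ε-closure({0}) = {0,2,3,4,8}
'b' @ 1: {}  — dead — no transitions
rest 'ab' ignored (set empty)
final: {}; accept 1 not in set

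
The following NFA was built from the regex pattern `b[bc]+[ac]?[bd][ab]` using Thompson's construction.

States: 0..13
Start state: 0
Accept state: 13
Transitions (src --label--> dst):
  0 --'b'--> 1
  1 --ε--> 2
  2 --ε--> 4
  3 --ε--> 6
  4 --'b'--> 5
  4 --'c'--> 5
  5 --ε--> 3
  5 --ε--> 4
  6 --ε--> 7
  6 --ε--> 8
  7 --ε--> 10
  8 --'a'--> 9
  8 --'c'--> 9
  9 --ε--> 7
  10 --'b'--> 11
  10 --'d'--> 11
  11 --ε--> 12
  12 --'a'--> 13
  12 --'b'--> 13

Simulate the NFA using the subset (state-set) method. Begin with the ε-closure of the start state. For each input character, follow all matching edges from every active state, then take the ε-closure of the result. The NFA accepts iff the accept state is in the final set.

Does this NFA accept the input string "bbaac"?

start: ε-closure({0}) = {0}
'b' @ 1: {1,2,4}
'b' @ 2: {3,4,5,6,7,8,10}
'a' @ 3: {7,9,10}
'a' @ 4: {}  — state set empty
rest 'c' ignored (set empty)
end set {} — state 13 not in

Answer: REJECT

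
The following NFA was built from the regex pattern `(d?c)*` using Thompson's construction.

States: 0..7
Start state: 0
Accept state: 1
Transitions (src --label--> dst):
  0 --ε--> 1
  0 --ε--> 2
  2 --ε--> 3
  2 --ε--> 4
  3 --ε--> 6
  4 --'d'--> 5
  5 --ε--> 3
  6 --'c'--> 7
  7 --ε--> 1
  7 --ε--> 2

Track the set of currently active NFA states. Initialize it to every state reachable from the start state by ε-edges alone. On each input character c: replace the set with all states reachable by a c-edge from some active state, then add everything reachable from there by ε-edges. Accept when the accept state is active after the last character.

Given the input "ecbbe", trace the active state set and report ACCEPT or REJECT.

Answer: REJECT

Trace:
S₀ = ε-closure({0}) = {0,1,2,3,4,6}
'e' @ 1: {}  — dead — no transitions
rest 'cbbe' ignored (set empty)
final: {}; accept 1 not in set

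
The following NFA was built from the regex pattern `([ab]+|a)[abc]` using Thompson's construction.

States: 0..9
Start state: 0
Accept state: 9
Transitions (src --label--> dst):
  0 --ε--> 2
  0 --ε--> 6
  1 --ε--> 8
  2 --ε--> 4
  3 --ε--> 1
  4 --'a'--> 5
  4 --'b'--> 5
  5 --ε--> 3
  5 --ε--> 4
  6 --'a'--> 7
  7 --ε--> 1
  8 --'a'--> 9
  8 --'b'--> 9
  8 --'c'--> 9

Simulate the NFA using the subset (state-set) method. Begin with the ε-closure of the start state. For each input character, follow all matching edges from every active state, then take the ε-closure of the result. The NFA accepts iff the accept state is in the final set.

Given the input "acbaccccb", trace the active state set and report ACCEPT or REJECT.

Answer: REJECT

Derivation:
start: ε-closure({0}) = {0,2,4,6}
'a' @ 1: {1,3,4,5,7,8}
'c' @ 2: {9}  [accepting]
'b' @ 3: {}  — no active states
rest 'accccb' ignored (set empty)
end set {} — state 9 not in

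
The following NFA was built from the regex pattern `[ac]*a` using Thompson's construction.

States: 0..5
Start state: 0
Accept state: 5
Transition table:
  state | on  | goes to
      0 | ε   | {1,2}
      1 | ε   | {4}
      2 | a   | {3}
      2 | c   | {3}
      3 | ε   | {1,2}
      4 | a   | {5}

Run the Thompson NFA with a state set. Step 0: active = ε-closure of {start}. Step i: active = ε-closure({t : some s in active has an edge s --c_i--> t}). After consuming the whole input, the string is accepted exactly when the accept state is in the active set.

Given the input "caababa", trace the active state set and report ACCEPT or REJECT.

Answer: REJECT

Derivation:
S₀ = ε-closure({0}) = {0,1,2,4}
'c' @ 1: {1,2,3,4}
'a' @ 2: {1,2,3,4,5}  ✓accept
'a' @ 3: {1,2,3,4,5}  ✓accept
'b' @ 4: {}  — no active states
rest 'aba' ignored (set empty)
end set {} — state 5 not in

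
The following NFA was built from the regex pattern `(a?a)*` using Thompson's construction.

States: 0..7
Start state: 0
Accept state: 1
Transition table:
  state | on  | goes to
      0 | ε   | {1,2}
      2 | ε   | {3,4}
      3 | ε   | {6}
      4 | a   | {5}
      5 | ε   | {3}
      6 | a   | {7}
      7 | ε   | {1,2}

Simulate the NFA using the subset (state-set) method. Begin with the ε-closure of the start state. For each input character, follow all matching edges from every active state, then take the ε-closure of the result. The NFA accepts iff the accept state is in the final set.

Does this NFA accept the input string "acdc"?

Answer: REJECT

Trace:
start: ε-closure({0}) = {0,1,2,3,4,6}
'a' @ 1: {1,2,3,4,5,6,7}  ✓accept
'c' @ 2: {}  — no active states
rest 'dc' ignored (set empty)
final: {}; accept 1 not in set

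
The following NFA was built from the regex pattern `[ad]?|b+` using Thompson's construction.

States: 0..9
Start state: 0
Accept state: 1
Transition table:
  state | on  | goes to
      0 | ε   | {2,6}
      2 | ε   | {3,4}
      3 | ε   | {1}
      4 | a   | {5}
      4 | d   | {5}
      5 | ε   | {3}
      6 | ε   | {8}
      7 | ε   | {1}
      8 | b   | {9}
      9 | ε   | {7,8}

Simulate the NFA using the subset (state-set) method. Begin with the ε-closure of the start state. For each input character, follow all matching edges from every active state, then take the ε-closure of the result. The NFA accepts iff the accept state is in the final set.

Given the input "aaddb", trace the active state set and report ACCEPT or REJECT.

initial (ε-close {0}): {0,1,2,3,4,6,8}
'a' @ 1: {1,3,5}  [accepting]
'a' @ 2: {}  — no active states
rest 'ddb' ignored (set empty)
after full input: {}  (accept=1 not in)

Answer: REJECT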